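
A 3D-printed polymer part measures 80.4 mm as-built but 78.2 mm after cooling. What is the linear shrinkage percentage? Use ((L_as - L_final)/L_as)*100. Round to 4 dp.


Shrinkage = ((80.4-78.2)/80.4)*100 = 2.7363 %


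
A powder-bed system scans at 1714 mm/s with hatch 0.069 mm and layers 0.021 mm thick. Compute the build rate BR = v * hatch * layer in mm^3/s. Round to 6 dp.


Rate = 1714 * 0.069 * 0.021 = 2.483586 mm^3/s


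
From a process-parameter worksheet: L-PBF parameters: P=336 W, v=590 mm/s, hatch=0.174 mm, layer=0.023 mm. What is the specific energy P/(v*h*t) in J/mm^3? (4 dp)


Build rate = 590 * 0.174 * 0.023 = 2.36118 mm^3/s
SE = 336 / 2.36118 = 142.3017 J/mm^3


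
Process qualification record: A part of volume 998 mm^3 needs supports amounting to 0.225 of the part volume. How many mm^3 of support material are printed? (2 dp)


V_support = 998 * 0.225 = 224.55 mm^3


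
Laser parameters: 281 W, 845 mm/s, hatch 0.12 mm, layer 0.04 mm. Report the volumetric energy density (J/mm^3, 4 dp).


E = 281 / (845*0.12*0.04) = 69.2801 J/mm^3


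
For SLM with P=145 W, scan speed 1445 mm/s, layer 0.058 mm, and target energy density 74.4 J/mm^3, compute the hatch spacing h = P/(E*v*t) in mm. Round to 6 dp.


h = 145 / (74.4*1445*0.058) = 0.023254 mm


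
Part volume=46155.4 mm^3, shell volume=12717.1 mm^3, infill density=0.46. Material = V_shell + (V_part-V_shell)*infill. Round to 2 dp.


V_infill = (46155.4 - 12717.1) * 0.46 = 15381.62
V_total = 12717.1 + 15381.62 = 28098.72 mm^3


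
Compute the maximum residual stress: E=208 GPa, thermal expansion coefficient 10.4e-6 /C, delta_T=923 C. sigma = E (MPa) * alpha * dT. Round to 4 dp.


sigma = 208*1000 * 10.4e-6 * 923 = 1996.6336 MPa


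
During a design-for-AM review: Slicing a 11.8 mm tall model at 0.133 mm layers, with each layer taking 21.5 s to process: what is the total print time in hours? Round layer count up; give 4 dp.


Layers = ceil(11.8/0.133) = 89
t = 89 * 21.5 / 3600 = 0.5315 hrs


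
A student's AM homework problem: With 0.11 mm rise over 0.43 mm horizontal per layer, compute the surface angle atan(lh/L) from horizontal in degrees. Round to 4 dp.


angle = atan(0.11/0.43) = 14.3493 degrees


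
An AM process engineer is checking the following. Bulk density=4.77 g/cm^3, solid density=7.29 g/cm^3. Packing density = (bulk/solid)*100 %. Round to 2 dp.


Packing = (4.77/7.29)*100 = 65.43 %


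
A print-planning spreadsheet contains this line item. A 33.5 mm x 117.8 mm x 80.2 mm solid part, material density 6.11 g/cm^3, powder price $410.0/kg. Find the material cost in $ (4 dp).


V = 33.5 * 117.8 * 80.2 = 316493.26 mm^3 = 316.49326 cm^3
Mass = 316.49326 * 6.11 / 1000 = 1.93377382 kg
Cost = 1.93377382 * 410.0 = 792.8473 $


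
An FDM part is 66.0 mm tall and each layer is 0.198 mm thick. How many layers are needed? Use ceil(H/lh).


Layers = ceil(66.0/0.198) = 334


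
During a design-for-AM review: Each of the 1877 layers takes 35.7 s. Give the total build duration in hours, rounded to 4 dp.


t = 1877 * 35.7 / 3600 = 18.6136 hrs


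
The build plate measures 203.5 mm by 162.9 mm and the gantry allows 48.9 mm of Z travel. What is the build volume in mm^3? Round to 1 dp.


V = 203.5 * 162.9 * 48.9 = 1621042.3 mm^3


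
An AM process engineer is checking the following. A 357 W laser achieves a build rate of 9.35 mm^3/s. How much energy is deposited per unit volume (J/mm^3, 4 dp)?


SE = 357 / 9.35 = 38.1818 J/mm^3


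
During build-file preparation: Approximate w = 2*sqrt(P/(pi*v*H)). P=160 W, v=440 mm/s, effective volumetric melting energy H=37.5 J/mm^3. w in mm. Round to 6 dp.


w = 2*sqrt(160/(pi*440*37.5)) = 0.111115 mm


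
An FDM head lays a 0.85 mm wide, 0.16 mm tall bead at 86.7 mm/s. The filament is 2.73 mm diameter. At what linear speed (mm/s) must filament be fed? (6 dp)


Q = 0.85 * 0.16 * 86.7 = 11.7912 mm^3/s
A_fil = pi*(2.73/2)^2 = 5.85349397 mm^2
v_feed = 11.7912 / 5.85349397 = 2.014387 mm/s


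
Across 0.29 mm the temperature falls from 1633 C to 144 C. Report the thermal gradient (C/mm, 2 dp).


G = (1633-144)/0.29 = 5134.48 C/mm


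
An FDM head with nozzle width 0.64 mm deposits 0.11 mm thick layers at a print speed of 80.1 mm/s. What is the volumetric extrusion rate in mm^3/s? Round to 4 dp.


Rate = 0.64 * 0.11 * 80.1 = 5.639 mm^3/s


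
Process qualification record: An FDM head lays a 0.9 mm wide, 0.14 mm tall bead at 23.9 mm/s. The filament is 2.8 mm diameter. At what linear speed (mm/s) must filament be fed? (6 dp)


Q = 0.9 * 0.14 * 23.9 = 3.0114 mm^3/s
A_fil = pi*(2.8/2)^2 = 6.1575216 mm^2
v_feed = 3.0114 / 6.1575216 = 0.48906 mm/s


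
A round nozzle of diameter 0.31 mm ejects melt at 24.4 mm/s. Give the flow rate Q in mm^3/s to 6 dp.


A = pi*(0.31/2)^2 = 0.07547676 mm^2
Q = 0.07547676 * 24.4 = 1.841633 mm^3/s


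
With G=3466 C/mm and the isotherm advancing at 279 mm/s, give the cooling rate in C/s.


CR = 3466 * 279 = 967014 C/s


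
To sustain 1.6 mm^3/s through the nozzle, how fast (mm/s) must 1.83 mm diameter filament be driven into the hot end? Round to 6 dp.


A = pi*(1.83/2)^2 = 2.63022
v = 1.6 / 2.63022 = 0.608314 mm/s


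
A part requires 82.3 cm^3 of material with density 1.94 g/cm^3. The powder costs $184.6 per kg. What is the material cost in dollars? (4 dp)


Mass = 82.3*1.94/1000 = 0.159662 kg
Cost = 0.159662 * 184.6 = 29.4736 $


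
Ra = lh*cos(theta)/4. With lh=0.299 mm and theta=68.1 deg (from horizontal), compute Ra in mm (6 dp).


Ra = 0.299 * cos(68.1) / 4 = 0.027881 mm


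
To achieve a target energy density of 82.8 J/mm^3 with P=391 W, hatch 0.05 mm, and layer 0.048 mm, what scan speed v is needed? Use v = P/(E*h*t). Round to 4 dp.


v = 391 / (82.8*0.05*0.048) = 1967.5926 mm/s


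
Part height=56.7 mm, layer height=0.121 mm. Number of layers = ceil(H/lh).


Layers = ceil(56.7/0.121) = 469


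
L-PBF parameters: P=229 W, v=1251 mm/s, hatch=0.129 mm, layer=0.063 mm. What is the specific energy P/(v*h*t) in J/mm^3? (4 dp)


Build rate = 1251 * 0.129 * 0.063 = 10.166877 mm^3/s
SE = 229 / 10.166877 = 22.5241 J/mm^3


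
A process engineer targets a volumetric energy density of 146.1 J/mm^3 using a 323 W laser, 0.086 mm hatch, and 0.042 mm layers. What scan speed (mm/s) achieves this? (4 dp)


v = 323 / (146.1*0.086*0.042) = 612.0749 mm/s


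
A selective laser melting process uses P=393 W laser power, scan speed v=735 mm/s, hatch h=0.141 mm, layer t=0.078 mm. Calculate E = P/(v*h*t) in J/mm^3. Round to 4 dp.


E = 393 / (735*0.141*0.078) = 48.6174 J/mm^3


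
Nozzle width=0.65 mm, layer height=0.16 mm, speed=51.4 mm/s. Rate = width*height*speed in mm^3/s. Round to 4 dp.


Rate = 0.65 * 0.16 * 51.4 = 5.3456 mm^3/s


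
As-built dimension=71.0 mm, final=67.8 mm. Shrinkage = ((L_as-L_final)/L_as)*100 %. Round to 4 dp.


Shrinkage = ((71.0-67.8)/71.0)*100 = 4.507 %


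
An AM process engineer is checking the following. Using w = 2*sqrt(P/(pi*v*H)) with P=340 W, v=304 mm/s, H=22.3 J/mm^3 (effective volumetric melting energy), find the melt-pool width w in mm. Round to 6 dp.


w = 2*sqrt(340/(pi*304*22.3)) = 0.2527 mm


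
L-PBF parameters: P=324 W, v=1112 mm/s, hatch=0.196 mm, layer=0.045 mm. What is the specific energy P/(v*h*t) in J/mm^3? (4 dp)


Build rate = 1112 * 0.196 * 0.045 = 9.80784 mm^3/s
SE = 324 / 9.80784 = 33.0348 J/mm^3


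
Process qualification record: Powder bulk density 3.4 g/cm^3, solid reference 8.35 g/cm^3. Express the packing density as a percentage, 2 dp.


Packing = (3.4/8.35)*100 = 40.72 %


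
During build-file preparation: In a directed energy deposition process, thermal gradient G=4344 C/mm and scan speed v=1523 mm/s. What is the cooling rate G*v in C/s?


CR = 4344 * 1523 = 6615912 C/s


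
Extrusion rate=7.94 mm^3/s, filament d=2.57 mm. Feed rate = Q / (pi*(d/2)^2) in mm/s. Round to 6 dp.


A = pi*(2.57/2)^2 = 5.187476
v = 7.94 / 5.187476 = 1.530609 mm/s


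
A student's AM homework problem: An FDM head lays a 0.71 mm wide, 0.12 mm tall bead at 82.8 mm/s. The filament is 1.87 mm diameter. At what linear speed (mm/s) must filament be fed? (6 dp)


Q = 0.71 * 0.12 * 82.8 = 7.05456 mm^3/s
A_fil = pi*(1.87/2)^2 = 2.74645884 mm^2
v_feed = 7.05456 / 2.74645884 = 2.568602 mm/s


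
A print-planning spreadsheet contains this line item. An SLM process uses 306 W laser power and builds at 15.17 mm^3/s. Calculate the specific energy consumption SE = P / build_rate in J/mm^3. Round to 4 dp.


SE = 306 / 15.17 = 20.1714 J/mm^3


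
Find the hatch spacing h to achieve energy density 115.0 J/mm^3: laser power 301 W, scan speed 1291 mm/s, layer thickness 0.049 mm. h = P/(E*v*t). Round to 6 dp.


h = 301 / (115.0*1291*0.049) = 0.041376 mm


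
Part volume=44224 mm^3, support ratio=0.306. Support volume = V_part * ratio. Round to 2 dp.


V_support = 44224 * 0.306 = 13532.54 mm^3


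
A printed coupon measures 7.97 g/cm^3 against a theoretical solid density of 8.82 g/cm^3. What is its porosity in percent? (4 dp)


Porosity = (1-7.97/8.82)*100 = 9.6372 %


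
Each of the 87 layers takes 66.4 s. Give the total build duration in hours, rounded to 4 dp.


t = 87 * 66.4 / 3600 = 1.6047 hrs


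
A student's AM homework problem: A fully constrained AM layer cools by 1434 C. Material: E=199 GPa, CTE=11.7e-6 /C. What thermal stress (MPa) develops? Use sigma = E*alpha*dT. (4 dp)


sigma = 199*1000 * 11.7e-6 * 1434 = 3338.7822 MPa


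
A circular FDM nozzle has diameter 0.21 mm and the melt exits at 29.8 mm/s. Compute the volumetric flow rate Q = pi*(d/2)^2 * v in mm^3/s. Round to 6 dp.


A = pi*(0.21/2)^2 = 0.03463606 mm^2
Q = 0.03463606 * 29.8 = 1.032155 mm^3/s


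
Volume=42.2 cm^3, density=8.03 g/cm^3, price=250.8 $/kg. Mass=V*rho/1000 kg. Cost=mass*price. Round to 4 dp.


Mass = 42.2*8.03/1000 = 0.338866 kg
Cost = 0.338866 * 250.8 = 84.9876 $


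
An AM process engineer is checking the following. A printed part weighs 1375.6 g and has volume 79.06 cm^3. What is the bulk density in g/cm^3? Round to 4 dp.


rho = 1375.6 / 79.06 = 17.3994 g/cm^3


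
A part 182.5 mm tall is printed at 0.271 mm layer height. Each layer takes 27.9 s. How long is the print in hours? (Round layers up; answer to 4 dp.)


Layers = ceil(182.5/0.271) = 674
t = 674 * 27.9 / 3600 = 5.2235 hrs


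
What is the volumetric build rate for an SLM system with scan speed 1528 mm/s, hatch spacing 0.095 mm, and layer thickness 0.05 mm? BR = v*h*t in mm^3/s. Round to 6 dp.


Rate = 1528 * 0.095 * 0.05 = 7.258 mm^3/s


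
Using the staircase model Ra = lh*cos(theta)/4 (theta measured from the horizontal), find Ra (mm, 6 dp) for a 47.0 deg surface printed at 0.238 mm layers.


Ra = 0.238 * cos(47.0) / 4 = 0.040579 mm


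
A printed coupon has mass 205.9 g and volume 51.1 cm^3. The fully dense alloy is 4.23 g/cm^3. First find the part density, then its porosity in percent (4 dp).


rho_part = 205.9 / 51.1 = 4.02935421 g/cm^3
Porosity = (1 - 4.02935421/4.23)*100 = 4.7434 %


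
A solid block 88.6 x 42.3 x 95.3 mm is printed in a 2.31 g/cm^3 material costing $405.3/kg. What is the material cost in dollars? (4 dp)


V = 88.6 * 42.3 * 95.3 = 357163.434 mm^3 = 357.163434 cm^3
Mass = 357.163434 * 2.31 / 1000 = 0.82504753 kg
Cost = 0.82504753 * 405.3 = 334.3918 $


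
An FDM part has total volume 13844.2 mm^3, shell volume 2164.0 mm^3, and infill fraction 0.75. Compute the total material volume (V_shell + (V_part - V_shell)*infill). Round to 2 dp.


V_infill = (13844.2 - 2164.0) * 0.75 = 8760.15
V_total = 2164.0 + 8760.15 = 10924.15 mm^3


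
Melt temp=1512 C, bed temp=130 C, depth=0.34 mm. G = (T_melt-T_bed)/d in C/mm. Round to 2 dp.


G = (1512-130)/0.34 = 4064.71 C/mm


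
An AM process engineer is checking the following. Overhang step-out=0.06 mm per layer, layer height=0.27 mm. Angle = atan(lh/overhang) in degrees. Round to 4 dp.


angle = atan(0.27/0.06) = 77.4712 degrees


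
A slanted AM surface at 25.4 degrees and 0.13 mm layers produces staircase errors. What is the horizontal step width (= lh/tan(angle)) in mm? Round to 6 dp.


step = 0.13 / tan(25.4) = 0.273779 mm


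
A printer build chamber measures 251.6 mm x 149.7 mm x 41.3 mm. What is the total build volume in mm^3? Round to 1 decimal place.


V = 251.6 * 149.7 * 41.3 = 1555544.7 mm^3


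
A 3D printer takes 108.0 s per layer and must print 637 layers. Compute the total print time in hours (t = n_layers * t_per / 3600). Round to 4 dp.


t = 637 * 108.0 / 3600 = 19.11 hrs


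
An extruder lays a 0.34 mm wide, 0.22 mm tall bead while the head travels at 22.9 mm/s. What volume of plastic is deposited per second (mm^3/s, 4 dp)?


Rate = 0.34 * 0.22 * 22.9 = 1.7129 mm^3/s


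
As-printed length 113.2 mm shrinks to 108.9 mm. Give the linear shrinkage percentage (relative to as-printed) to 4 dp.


Shrinkage = ((113.2-108.9)/113.2)*100 = 3.7986 %


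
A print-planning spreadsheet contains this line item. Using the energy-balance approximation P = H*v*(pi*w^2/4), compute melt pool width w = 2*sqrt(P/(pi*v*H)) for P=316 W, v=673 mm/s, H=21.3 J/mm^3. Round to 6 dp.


w = 2*sqrt(316/(pi*673*21.3)) = 0.167533 mm


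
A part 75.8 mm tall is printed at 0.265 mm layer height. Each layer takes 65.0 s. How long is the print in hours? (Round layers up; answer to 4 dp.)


Layers = ceil(75.8/0.265) = 287
t = 287 * 65.0 / 3600 = 5.1819 hrs


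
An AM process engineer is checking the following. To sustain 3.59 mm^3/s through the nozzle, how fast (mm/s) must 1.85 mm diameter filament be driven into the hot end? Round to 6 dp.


A = pi*(1.85/2)^2 = 2.688025
v = 3.59 / 2.688025 = 1.335553 mm/s


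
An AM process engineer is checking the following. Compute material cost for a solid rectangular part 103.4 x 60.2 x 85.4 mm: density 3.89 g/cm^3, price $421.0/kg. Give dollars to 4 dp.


V = 103.4 * 60.2 * 85.4 = 531587.672 mm^3 = 531.587672 cm^3
Mass = 531.587672 * 3.89 / 1000 = 2.06787604 kg
Cost = 2.06787604 * 421.0 = 870.5758 $


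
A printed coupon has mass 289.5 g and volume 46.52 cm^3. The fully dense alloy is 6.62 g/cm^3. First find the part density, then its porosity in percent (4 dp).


rho_part = 289.5 / 46.52 = 6.22312984 g/cm^3
Porosity = (1 - 6.22312984/6.62)*100 = 5.995 %


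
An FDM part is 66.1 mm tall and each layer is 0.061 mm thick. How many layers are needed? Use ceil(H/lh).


Layers = ceil(66.1/0.061) = 1084


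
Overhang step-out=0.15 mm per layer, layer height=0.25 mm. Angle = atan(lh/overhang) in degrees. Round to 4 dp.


angle = atan(0.25/0.15) = 59.0362 degrees


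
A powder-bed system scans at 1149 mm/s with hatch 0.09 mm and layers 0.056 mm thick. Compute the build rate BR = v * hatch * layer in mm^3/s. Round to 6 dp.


Rate = 1149 * 0.09 * 0.056 = 5.79096 mm^3/s


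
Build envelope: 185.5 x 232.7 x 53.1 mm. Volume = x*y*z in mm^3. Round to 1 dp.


V = 185.5 * 232.7 * 53.1 = 2292106.6 mm^3


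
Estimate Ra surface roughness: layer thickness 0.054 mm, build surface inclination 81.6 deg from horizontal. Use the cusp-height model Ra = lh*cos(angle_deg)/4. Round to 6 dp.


Ra = 0.054 * cos(81.6) / 4 = 0.001972 mm


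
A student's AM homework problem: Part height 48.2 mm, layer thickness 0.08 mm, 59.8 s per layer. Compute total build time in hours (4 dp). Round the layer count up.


Layers = ceil(48.2/0.08) = 603
t = 603 * 59.8 / 3600 = 10.0165 hrs


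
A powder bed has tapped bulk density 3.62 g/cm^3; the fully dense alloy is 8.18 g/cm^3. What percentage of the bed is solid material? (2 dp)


Packing = (3.62/8.18)*100 = 44.25 %


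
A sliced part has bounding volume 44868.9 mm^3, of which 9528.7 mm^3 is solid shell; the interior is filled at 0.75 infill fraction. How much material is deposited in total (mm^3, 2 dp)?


V_infill = (44868.9 - 9528.7) * 0.75 = 26505.15
V_total = 9528.7 + 26505.15 = 36033.85 mm^3


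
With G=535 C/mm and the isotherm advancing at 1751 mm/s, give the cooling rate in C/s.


CR = 535 * 1751 = 936785 C/s


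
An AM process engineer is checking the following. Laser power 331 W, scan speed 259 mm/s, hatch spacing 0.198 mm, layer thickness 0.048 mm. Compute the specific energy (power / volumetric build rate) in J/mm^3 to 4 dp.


Build rate = 259 * 0.198 * 0.048 = 2.461536 mm^3/s
SE = 331 / 2.461536 = 134.4689 J/mm^3


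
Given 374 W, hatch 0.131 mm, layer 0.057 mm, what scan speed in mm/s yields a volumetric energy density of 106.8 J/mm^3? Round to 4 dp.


v = 374 / (106.8*0.131*0.057) = 468.9799 mm/s


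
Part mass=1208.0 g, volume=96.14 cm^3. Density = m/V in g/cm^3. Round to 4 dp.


rho = 1208.0 / 96.14 = 12.565 g/cm^3


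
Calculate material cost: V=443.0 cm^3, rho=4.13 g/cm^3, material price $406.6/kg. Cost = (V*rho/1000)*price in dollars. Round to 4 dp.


Mass = 443.0*4.13/1000 = 1.82959 kg
Cost = 1.82959 * 406.6 = 743.9113 $


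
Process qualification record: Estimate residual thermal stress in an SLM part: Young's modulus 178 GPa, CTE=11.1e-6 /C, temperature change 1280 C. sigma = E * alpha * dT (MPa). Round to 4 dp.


sigma = 178*1000 * 11.1e-6 * 1280 = 2529.024 MPa


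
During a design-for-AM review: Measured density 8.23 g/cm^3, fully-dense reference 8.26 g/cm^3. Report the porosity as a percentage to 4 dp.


Porosity = (1-8.23/8.26)*100 = 0.3632 %


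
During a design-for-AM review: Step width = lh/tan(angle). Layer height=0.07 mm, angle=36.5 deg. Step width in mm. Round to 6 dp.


step = 0.07 / tan(36.5) = 0.0946 mm


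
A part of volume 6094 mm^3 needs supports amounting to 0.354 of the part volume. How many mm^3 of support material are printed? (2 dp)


V_support = 6094 * 0.354 = 2157.28 mm^3


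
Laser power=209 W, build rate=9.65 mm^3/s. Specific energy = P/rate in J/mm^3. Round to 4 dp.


SE = 209 / 9.65 = 21.658 J/mm^3


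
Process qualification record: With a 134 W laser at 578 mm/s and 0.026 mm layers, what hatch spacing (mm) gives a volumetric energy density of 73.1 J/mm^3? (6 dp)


h = 134 / (73.1*578*0.026) = 0.121979 mm


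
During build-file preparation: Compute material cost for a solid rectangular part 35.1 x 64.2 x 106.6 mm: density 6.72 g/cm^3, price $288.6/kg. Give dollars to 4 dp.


V = 35.1 * 64.2 * 106.6 = 240214.572 mm^3 = 240.214572 cm^3
Mass = 240.214572 * 6.72 / 1000 = 1.61424192 kg
Cost = 1.61424192 * 288.6 = 465.8702 $


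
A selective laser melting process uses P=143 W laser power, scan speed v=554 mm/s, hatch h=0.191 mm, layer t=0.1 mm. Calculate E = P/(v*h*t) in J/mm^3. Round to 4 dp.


E = 143 / (554*0.191*0.1) = 13.5143 J/mm^3


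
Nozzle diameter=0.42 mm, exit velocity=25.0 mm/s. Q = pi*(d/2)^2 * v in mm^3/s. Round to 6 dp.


A = pi*(0.42/2)^2 = 0.13854424 mm^2
Q = 0.13854424 * 25.0 = 3.463606 mm^3/s


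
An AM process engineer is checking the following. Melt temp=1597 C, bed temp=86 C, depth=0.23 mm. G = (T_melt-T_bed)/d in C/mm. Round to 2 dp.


G = (1597-86)/0.23 = 6569.57 C/mm


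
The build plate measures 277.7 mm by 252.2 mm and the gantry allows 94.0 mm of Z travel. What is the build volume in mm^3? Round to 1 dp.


V = 277.7 * 252.2 * 94.0 = 6583378.4 mm^3


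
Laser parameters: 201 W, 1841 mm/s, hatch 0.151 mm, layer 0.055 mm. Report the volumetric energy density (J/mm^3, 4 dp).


E = 201 / (1841*0.151*0.055) = 13.1463 J/mm^3


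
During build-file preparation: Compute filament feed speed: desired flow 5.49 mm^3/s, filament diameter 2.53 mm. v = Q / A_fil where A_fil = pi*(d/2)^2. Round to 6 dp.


A = pi*(2.53/2)^2 = 5.027255
v = 5.49 / 5.027255 = 1.092047 mm/s


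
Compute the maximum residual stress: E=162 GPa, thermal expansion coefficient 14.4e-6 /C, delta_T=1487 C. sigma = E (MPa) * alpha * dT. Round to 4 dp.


sigma = 162*1000 * 14.4e-6 * 1487 = 3468.8736 MPa


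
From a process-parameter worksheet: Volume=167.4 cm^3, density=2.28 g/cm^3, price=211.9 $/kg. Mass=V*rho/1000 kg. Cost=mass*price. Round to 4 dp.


Mass = 167.4*2.28/1000 = 0.381672 kg
Cost = 0.381672 * 211.9 = 80.8763 $


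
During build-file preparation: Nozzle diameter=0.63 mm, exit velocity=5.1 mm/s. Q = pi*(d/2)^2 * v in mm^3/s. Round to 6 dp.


A = pi*(0.63/2)^2 = 0.31172453 mm^2
Q = 0.31172453 * 5.1 = 1.589795 mm^3/s


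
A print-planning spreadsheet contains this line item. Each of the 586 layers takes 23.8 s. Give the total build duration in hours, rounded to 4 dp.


t = 586 * 23.8 / 3600 = 3.8741 hrs


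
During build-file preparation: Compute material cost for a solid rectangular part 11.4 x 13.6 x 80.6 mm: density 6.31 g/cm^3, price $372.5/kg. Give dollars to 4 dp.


V = 11.4 * 13.6 * 80.6 = 12496.224 mm^3 = 12.496224 cm^3
Mass = 12.496224 * 6.31 / 1000 = 0.07885117 kg
Cost = 0.07885117 * 372.5 = 29.3721 $


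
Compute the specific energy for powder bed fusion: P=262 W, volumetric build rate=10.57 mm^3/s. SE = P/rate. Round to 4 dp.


SE = 262 / 10.57 = 24.7871 J/mm^3


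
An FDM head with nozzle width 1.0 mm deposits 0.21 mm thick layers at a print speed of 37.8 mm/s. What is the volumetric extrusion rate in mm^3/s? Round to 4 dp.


Rate = 1.0 * 0.21 * 37.8 = 7.938 mm^3/s


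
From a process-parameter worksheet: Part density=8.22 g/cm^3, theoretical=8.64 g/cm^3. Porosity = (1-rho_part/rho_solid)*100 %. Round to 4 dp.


Porosity = (1-8.22/8.64)*100 = 4.8611 %


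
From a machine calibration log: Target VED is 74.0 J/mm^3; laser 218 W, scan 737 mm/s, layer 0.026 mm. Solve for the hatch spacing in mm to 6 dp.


h = 218 / (74.0*737*0.026) = 0.153739 mm


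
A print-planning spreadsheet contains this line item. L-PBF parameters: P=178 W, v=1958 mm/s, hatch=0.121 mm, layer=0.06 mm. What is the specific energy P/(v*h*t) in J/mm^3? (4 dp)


Build rate = 1958 * 0.121 * 0.06 = 14.21508 mm^3/s
SE = 178 / 14.21508 = 12.5219 J/mm^3


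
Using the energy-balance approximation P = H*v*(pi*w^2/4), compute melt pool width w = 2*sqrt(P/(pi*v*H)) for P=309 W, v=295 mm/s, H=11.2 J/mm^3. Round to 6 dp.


w = 2*sqrt(309/(pi*295*11.2)) = 0.345076 mm


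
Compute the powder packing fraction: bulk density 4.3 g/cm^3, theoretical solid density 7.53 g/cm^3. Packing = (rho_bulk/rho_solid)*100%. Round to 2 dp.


Packing = (4.3/7.53)*100 = 57.1 %


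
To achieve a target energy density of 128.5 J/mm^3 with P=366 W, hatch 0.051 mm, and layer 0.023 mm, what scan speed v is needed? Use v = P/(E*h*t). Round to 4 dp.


v = 366 / (128.5*0.051*0.023) = 2428.1748 mm/s


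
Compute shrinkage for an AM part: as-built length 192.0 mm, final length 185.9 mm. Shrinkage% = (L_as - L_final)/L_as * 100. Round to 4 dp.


Shrinkage = ((192.0-185.9)/192.0)*100 = 3.1771 %


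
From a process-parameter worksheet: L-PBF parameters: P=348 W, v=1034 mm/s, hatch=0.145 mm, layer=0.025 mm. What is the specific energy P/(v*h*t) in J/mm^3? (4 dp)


Build rate = 1034 * 0.145 * 0.025 = 3.74825 mm^3/s
SE = 348 / 3.74825 = 92.8433 J/mm^3


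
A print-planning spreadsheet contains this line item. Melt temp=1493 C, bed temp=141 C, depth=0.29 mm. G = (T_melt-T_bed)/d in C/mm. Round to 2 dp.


G = (1493-141)/0.29 = 4662.07 C/mm


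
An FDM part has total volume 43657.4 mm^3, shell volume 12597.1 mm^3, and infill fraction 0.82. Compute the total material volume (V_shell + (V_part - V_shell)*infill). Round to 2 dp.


V_infill = (43657.4 - 12597.1) * 0.82 = 25469.45
V_total = 12597.1 + 25469.45 = 38066.55 mm^3


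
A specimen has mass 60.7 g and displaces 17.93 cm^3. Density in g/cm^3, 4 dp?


rho = 60.7 / 17.93 = 3.3854 g/cm^3


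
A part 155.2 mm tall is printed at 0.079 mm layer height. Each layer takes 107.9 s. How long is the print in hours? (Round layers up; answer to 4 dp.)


Layers = ceil(155.2/0.079) = 1965
t = 1965 * 107.9 / 3600 = 58.8954 hrs


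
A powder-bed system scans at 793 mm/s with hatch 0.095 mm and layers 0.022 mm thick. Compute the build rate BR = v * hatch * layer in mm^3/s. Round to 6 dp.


Rate = 793 * 0.095 * 0.022 = 1.65737 mm^3/s


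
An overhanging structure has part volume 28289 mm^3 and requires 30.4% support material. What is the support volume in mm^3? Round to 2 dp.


V_support = 28289 * 0.304 = 8599.86 mm^3


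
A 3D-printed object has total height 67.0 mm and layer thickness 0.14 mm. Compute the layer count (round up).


Layers = ceil(67.0/0.14) = 479


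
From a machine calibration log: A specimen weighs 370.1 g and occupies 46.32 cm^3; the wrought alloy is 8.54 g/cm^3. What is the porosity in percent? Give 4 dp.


rho_part = 370.1 / 46.32 = 7.99006908 g/cm^3
Porosity = (1 - 7.99006908/8.54)*100 = 6.4395 %


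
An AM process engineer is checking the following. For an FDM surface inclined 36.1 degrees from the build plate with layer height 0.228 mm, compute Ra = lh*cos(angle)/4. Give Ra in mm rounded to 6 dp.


Ra = 0.228 * cos(36.1) / 4 = 0.046055 mm


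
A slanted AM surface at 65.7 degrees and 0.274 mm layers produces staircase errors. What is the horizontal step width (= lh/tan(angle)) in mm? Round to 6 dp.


step = 0.274 / tan(65.7) = 0.123716 mm


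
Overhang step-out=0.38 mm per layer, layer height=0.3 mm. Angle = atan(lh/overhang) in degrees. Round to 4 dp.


angle = atan(0.3/0.38) = 38.2902 degrees


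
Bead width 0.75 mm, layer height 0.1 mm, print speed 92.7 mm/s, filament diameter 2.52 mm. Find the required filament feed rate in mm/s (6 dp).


Q = 0.75 * 0.1 * 92.7 = 6.9525 mm^3/s
A_fil = pi*(2.52/2)^2 = 4.9875925 mm^2
v_feed = 6.9525 / 4.9875925 = 1.393959 mm/s


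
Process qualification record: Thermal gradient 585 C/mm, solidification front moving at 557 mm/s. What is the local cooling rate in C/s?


CR = 585 * 557 = 325845 C/s


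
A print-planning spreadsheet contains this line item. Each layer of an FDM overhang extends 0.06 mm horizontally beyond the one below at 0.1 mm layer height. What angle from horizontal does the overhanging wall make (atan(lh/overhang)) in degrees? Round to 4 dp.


angle = atan(0.1/0.06) = 59.0362 degrees


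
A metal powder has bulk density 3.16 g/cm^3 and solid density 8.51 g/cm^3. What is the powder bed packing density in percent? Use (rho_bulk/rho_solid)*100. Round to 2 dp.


Packing = (3.16/8.51)*100 = 37.13 %


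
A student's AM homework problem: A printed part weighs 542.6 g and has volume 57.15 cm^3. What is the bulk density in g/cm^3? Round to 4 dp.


rho = 542.6 / 57.15 = 9.4943 g/cm^3


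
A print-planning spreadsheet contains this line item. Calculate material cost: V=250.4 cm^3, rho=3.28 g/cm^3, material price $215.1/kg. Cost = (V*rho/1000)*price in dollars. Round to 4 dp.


Mass = 250.4*3.28/1000 = 0.821312 kg
Cost = 0.821312 * 215.1 = 176.6642 $


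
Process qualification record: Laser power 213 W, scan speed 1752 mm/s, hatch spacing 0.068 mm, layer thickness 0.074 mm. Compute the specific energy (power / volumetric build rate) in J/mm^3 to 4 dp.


Build rate = 1752 * 0.068 * 0.074 = 8.816064 mm^3/s
SE = 213 / 8.816064 = 24.1604 J/mm^3


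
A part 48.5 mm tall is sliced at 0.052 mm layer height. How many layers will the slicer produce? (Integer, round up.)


Layers = ceil(48.5/0.052) = 933


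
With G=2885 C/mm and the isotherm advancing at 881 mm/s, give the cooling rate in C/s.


CR = 2885 * 881 = 2541685 C/s


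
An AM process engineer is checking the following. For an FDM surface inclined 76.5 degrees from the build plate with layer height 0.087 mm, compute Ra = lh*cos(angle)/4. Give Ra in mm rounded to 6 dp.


Ra = 0.087 * cos(76.5) / 4 = 0.005077 mm


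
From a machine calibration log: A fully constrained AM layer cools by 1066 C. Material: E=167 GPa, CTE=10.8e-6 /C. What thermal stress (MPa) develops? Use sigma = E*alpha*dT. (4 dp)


sigma = 167*1000 * 10.8e-6 * 1066 = 1922.6376 MPa


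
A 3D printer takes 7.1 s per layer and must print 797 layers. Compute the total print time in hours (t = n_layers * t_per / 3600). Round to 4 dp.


t = 797 * 7.1 / 3600 = 1.5719 hrs


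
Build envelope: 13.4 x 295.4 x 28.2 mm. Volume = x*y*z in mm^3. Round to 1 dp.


V = 13.4 * 295.4 * 28.2 = 111625.8 mm^3


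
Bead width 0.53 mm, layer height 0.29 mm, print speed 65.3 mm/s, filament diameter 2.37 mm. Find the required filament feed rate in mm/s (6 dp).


Q = 0.53 * 0.29 * 65.3 = 10.03661 mm^3/s
A_fil = pi*(2.37/2)^2 = 4.41150294 mm^2
v_feed = 10.03661 / 4.41150294 = 2.2751 mm/s


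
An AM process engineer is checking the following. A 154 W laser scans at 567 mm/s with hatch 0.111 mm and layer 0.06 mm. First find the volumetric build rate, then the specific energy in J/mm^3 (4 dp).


Build rate = 567 * 0.111 * 0.06 = 3.77622 mm^3/s
SE = 154 / 3.77622 = 40.7815 J/mm^3


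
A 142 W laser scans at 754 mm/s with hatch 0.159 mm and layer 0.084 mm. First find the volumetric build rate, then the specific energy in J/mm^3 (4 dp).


Build rate = 754 * 0.159 * 0.084 = 10.070424 mm^3/s
SE = 142 / 10.070424 = 14.1007 J/mm^3


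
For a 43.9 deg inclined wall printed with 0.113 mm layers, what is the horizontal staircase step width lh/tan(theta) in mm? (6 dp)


step = 0.113 / tan(43.9) = 0.117424 mm


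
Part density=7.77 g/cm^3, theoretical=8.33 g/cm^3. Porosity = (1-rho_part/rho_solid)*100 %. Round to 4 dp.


Porosity = (1-7.77/8.33)*100 = 6.7227 %


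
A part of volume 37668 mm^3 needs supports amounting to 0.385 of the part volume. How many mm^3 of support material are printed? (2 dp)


V_support = 37668 * 0.385 = 14502.18 mm^3


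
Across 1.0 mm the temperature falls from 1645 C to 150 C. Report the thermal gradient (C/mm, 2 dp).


G = (1645-150)/1.0 = 1495.0 C/mm


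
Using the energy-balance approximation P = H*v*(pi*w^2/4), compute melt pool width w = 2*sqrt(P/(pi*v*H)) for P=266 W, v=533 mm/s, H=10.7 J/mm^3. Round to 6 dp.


w = 2*sqrt(266/(pi*533*10.7)) = 0.243692 mm


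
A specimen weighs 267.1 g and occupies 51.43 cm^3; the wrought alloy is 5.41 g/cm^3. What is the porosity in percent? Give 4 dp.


rho_part = 267.1 / 51.43 = 5.19346685 g/cm^3
Porosity = (1 - 5.19346685/5.41)*100 = 4.0025 %


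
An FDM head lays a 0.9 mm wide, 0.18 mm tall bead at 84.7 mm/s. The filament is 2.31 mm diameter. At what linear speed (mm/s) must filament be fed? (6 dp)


Q = 0.9 * 0.18 * 84.7 = 13.7214 mm^3/s
A_fil = pi*(2.31/2)^2 = 4.19096314 mm^2
v_feed = 13.7214 / 4.19096314 = 3.274045 mm/s


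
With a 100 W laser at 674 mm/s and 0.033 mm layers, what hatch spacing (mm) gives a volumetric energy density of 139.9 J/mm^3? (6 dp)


h = 100 / (139.9*674*0.033) = 0.032137 mm


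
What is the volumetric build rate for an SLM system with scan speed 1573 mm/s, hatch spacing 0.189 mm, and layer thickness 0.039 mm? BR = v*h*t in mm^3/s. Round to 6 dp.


Rate = 1573 * 0.189 * 0.039 = 11.594583 mm^3/s


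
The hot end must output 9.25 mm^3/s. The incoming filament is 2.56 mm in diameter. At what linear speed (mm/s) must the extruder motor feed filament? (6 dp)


A = pi*(2.56/2)^2 = 5.147185
v = 9.25 / 5.147185 = 1.797099 mm/s


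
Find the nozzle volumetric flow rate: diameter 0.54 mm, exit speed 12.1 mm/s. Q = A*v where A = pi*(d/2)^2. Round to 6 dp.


A = pi*(0.54/2)^2 = 0.2290221 mm^2
Q = 0.2290221 * 12.1 = 2.771167 mm^3/s


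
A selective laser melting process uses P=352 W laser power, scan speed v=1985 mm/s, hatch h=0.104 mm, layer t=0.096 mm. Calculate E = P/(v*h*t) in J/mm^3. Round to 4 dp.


E = 352 / (1985*0.104*0.096) = 17.7614 J/mm^3


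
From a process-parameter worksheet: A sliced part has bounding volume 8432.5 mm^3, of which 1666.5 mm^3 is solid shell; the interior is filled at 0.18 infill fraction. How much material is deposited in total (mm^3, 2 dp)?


V_infill = (8432.5 - 1666.5) * 0.18 = 1217.88
V_total = 1666.5 + 1217.88 = 2884.38 mm^3


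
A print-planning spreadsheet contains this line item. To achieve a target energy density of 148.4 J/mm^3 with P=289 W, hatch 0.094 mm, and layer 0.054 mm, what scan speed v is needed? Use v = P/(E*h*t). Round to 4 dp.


v = 289 / (148.4*0.094*0.054) = 383.6563 mm/s


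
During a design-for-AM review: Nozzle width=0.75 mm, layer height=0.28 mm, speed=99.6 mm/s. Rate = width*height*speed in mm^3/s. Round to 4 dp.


Rate = 0.75 * 0.28 * 99.6 = 20.916 mm^3/s


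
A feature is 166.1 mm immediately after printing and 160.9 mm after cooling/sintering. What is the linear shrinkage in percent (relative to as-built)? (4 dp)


Shrinkage = ((166.1-160.9)/166.1)*100 = 3.1306 %


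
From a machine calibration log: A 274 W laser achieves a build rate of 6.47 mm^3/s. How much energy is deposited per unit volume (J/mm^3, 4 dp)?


SE = 274 / 6.47 = 42.3493 J/mm^3


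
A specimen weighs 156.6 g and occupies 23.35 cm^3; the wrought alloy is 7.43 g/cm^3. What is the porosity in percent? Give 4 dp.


rho_part = 156.6 / 23.35 = 6.70663812 g/cm^3
Porosity = (1 - 6.70663812/7.43)*100 = 9.7357 %


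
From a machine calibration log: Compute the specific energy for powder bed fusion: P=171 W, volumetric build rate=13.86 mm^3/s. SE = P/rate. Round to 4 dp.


SE = 171 / 13.86 = 12.3377 J/mm^3


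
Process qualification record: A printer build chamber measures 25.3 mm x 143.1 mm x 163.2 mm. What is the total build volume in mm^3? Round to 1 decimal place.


V = 25.3 * 143.1 * 163.2 = 590854.2 mm^3


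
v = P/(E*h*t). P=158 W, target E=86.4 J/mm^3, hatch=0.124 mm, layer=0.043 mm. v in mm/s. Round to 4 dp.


v = 158 / (86.4*0.124*0.043) = 342.9677 mm/s


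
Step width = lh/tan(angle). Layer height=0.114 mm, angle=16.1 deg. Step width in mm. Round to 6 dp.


step = 0.114 / tan(16.1) = 0.394962 mm


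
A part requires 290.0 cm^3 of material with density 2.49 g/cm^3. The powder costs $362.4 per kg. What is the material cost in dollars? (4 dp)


Mass = 290.0*2.49/1000 = 0.7221 kg
Cost = 0.7221 * 362.4 = 261.689 $


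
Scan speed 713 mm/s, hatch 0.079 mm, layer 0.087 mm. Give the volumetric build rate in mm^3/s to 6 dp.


Rate = 713 * 0.079 * 0.087 = 4.900449 mm^3/s


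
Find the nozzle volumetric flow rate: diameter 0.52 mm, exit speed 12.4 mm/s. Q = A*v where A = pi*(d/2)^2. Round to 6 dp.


A = pi*(0.52/2)^2 = 0.21237166 mm^2
Q = 0.21237166 * 12.4 = 2.633409 mm^3/s


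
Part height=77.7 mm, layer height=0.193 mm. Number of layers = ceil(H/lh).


Layers = ceil(77.7/0.193) = 403


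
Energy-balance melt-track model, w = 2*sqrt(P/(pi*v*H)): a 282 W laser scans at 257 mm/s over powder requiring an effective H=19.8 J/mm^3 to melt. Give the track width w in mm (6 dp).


w = 2*sqrt(282/(pi*257*19.8)) = 0.265632 mm


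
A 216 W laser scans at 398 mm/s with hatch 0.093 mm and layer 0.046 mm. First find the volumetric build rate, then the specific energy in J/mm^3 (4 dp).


Build rate = 398 * 0.093 * 0.046 = 1.702644 mm^3/s
SE = 216 / 1.702644 = 126.8615 J/mm^3


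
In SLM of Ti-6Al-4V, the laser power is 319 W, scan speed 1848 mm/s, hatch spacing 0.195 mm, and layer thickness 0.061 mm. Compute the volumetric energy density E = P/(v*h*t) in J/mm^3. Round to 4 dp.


E = 319 / (1848*0.195*0.061) = 14.5119 J/mm^3


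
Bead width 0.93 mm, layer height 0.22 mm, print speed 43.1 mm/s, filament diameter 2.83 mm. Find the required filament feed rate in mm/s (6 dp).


Q = 0.93 * 0.22 * 43.1 = 8.81826 mm^3/s
A_fil = pi*(2.83/2)^2 = 6.29017535 mm^2
v_feed = 8.81826 / 6.29017535 = 1.40191 mm/s


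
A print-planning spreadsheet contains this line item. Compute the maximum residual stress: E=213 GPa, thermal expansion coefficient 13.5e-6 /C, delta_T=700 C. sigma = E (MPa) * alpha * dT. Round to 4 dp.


sigma = 213*1000 * 13.5e-6 * 700 = 2012.85 MPa


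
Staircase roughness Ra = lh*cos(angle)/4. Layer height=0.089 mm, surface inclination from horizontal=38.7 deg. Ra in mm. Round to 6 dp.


Ra = 0.089 * cos(38.7) / 4 = 0.017365 mm


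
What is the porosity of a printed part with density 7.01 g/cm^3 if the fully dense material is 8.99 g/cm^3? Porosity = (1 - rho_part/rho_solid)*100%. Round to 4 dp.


Porosity = (1-7.01/8.99)*100 = 22.0245 %


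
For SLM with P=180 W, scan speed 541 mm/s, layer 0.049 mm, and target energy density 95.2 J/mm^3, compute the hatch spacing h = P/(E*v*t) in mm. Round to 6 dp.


h = 180 / (95.2*541*0.049) = 0.071325 mm


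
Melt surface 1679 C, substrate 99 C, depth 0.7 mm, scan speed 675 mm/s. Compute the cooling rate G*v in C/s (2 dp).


G = (1679-99)/0.7 = 2257.14285714 C/mm
CR = 2257.14285714 * 675 = 1523571.43 C/s


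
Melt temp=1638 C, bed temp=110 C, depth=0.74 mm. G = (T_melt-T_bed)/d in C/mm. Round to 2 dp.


G = (1638-110)/0.74 = 2064.86 C/mm


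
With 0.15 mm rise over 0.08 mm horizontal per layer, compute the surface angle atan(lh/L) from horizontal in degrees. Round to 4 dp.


angle = atan(0.15/0.08) = 61.9275 degrees


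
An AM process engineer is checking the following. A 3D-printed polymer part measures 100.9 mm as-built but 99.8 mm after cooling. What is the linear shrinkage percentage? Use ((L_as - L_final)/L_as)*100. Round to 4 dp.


Shrinkage = ((100.9-99.8)/100.9)*100 = 1.0902 %


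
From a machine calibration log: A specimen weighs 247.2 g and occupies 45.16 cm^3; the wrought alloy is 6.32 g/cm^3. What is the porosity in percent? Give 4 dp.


rho_part = 247.2 / 45.16 = 5.47387068 g/cm^3
Porosity = (1 - 5.47387068/6.32)*100 = 13.3881 %


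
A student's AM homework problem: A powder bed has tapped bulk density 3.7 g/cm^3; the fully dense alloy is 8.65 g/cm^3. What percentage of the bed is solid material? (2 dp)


Packing = (3.7/8.65)*100 = 42.77 %


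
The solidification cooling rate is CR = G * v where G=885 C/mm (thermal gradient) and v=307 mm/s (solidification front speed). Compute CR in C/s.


CR = 885 * 307 = 271695 C/s


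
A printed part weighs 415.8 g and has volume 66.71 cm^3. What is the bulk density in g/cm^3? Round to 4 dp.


rho = 415.8 / 66.71 = 6.2329 g/cm^3


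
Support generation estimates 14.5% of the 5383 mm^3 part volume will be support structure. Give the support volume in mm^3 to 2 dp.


V_support = 5383 * 0.145 = 780.54 mm^3


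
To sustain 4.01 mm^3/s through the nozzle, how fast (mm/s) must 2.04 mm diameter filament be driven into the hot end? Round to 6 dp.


A = pi*(2.04/2)^2 = 3.268513
v = 4.01 / 3.268513 = 1.226858 mm/s


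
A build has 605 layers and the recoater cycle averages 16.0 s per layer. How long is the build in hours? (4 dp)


t = 605 * 16.0 / 3600 = 2.6889 hrs


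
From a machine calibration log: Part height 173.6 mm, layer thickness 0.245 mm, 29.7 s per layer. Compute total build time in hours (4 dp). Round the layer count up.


Layers = ceil(173.6/0.245) = 709
t = 709 * 29.7 / 3600 = 5.8493 hrs


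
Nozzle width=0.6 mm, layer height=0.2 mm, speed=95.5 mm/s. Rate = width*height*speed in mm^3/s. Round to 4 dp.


Rate = 0.6 * 0.2 * 95.5 = 11.46 mm^3/s


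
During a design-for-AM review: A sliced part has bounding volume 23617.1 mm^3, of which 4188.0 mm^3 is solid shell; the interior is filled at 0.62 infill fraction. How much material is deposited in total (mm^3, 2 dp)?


V_infill = (23617.1 - 4188.0) * 0.62 = 12046.04
V_total = 4188.0 + 12046.04 = 16234.04 mm^3


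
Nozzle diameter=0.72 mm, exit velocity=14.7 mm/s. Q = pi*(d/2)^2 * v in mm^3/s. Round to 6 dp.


A = pi*(0.72/2)^2 = 0.40715041 mm^2
Q = 0.40715041 * 14.7 = 5.985111 mm^3/s


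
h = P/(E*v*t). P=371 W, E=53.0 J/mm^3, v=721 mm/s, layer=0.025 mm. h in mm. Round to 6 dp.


h = 371 / (53.0*721*0.025) = 0.38835 mm
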